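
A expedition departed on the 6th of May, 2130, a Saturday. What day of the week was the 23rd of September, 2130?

Saturday

May 2130: 31 − 6 = 25 days remain.
Then June (30), July (31), August (31): 30 + 31 + 31 = 92 days.
September 1–23, 2130: 23 days.
Total: 25 + 92 + 23 = 140 days.
140 is a multiple of 7, so the 23rd of September, 2130 falls on the same weekday: Saturday.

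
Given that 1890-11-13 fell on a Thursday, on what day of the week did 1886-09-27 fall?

Count forward from the earlier date (September 27, 1886) to the later (November 13, 1890):
Day-of-year of September 27, 1886: 270.
Day-of-year of November 13, 1890: 317.
1886 has 365 days, so 365 − 270 = 95 days remain in 1886.
Full years: 1887: 365; 1888: 366; 1889: 365. Sum = 1096.
Total: 95 + 1096 + 317 = 1508 days.
1508 mod 7 = 3, so 3 days before Thursday is Monday.

Monday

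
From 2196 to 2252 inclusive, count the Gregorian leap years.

14

Years divisible by 4: 2196, 2200, …, 2252 — 15 in all.
Of these, 2200 is divisible by 100 but not 400, so not leap.
Leap years: 15 − 1 = 14.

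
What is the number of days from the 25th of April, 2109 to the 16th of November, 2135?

9701

Day-of-year of April 25, 2109: 115.
Day-of-year of November 16, 2135: 320.
2109 has 365 days, so 365 − 115 = 250 days remain in 2109.
Full years 2110–2134: 19 common + 6 leap = 19×365 + 6×366 = 9131 days.
Total: 250 + 9131 + 320 = 9701 days.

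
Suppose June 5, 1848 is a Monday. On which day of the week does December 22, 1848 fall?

Friday

June 1848: 30 − 5 = 25 days remain.
Then July (31), August (31), September (30), October (31), November (30): 31 + 31 + 30 + 31 + 30 = 153 days.
December 1–22, 1848: 22 days.
Total: 25 + 153 + 22 = 200 days.
200 mod 7 = 4, so 4 days after Monday is Friday.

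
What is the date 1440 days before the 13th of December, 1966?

the 3rd of January, 1963

Count 1440 days before December 13, 1966:
January 3, 1963 → January 3, 1964: 365 days.
January 3, 1964 → January 3, 1965: 366 days (1964 is a leap year).
January 3, 1965 → January 3, 1966: 365 days.
January 1966: 31 − 3 = 28 days remain.
Then 10 full months totalling 303 days.
December 1–13, 1966: 13 days.
Residual: 344 days.
Total: 1440 days.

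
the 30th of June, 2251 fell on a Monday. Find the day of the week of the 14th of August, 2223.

Count forward from the earlier date (August 14, 2223) to the later (June 30, 2251):
From August 14, 2223 to August 14, 2250: 27 years, of which 7 contain a Feb 29 — 20×365 + 7×366 = 9862 days.
August 2250: 31 − 14 = 17 days remain.
Then 9 full months totalling 273 days.
June 1–30, 2251: 30 days.
Residual: 320 days.
Total: 10182 days.
10182 mod 7 = 4, so 4 days before Monday is Thursday.

Thursday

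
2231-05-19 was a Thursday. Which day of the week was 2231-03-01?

Count forward from the earlier date (March 1, 2231) to the later (May 19, 2231):
March 2231: 31 − 1 = 30 days remain.
Then April (30): 30 days.
May 1–19, 2231: 19 days.
Total: 30 + 30 + 19 = 79 days.
79 mod 7 = 2, so 2 days before Thursday is Tuesday.

Tuesday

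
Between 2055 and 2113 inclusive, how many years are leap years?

Years divisible by 4: 2056, 2060, …, 2112 — 15 in all.
Of these, 2100 is divisible by 100 but not 400, so not leap.
Leap years: 15 − 1 = 14.

14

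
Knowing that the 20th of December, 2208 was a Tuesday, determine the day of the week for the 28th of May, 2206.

Wednesday

Count forward from the earlier date (May 28, 2206) to the later (December 20, 2208):
Day-of-year of May 28, 2206: 148.
Day-of-year of December 20, 2208: 355.
2206 has 365 days, so 365 − 148 = 217 days remain in 2206.
Full years: 2207: 365. Sum = 365.
Total: 217 + 365 + 355 = 937 days.
937 mod 7 = 6, so 6 days before Tuesday is Wednesday.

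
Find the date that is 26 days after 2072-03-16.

2072-04-11

Count 26 days after March 16, 2072:
March 2072: 31 − 16 = 15 days remain.
April 1–11, 2072: 11 days.
Total: 15 + 11 = 26 days.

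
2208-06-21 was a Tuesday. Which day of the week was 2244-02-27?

Tuesday

Day-of-year of June 21, 2208: 173.
Day-of-year of February 27, 2244: 58.
2208 has 366 days, so 366 − 173 = 193 days remain in 2208.
Full years 2209–2243: 27 common + 8 leap = 27×365 + 8×366 = 12783 days.
Total: 193 + 12783 + 58 = 13034 days.
13034 is a multiple of 7, so 2244-02-27 falls on the same weekday: Tuesday.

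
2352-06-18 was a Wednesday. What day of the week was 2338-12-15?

Thursday

Count forward from the earlier date (December 15, 2338) to the later (June 18, 2352):
Day-of-year of December 15, 2338: 349.
Day-of-year of June 18, 2352: 170.
2338 has 365 days, so 365 − 349 = 16 days remain in 2338.
Full years 2339–2351: 10 common + 3 leap = 10×365 + 3×366 = 4748 days.
Total: 16 + 4748 + 170 = 4934 days.
4934 mod 7 = 6, so 6 days before Wednesday is Thursday.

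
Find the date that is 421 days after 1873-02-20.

1874-04-17

Count 421 days after February 20, 1873:
Day-of-year of February 20, 1873: 51.
Day-of-year of April 17, 1874: 107.
1873 has 365 days, so 365 − 51 = 314 days remain in 1873.
Total: 314 + 107 = 421 days.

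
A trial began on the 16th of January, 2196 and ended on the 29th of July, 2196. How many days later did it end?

195

January 2196: 31 − 16 = 15 days remain.
Then February 2196 (29), March (31), April (30), May (31), June (30): 29 + 31 + 30 + 31 + 30 = 151 days.
July 1–29, 2196: 29 days.
Total: 15 + 151 + 29 = 195 days.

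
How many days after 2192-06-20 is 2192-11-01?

June 2192: 30 − 20 = 10 days remain.
Then July (31), August (31), September (30), October (31): 31 + 31 + 30 + 31 = 123 days.
November 1, 2192: 1 day.
Total: 10 + 123 + 1 = 134 days.

134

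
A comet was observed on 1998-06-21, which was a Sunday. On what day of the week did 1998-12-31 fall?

Thursday

June 1998: 30 − 21 = 9 days remain.
Then July (31), August (31), September (30), October (31), November (30): 31 + 31 + 30 + 31 + 30 = 153 days.
December 1–31, 1998: 31 days.
Total: 9 + 153 + 31 = 193 days.
193 mod 7 = 4, so 4 days after Sunday is Thursday.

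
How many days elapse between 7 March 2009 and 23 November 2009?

March 2009: 31 − 7 = 24 days remain.
Then April (30), May (31), June (30), July (31), August (31), September (30), October (31): 30 + 31 + 30 + 31 + 31 + 30 + 31 = 214 days.
November 1–23, 2009: 23 days.
Total: 24 + 214 + 23 = 261 days.

261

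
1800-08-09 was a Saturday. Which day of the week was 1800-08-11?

Monday

Within August 1800: 11 − 9 = 2 days.
2 mod 7 = 2, so 2 days after Saturday is Monday.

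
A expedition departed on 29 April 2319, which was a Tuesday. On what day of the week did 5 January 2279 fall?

Sunday

Count forward from the earlier date (January 5, 2279) to the later (April 29, 2319):
From January 5, 2279 to January 5, 2319: 40 years, of which 9 contain a Feb 29 — 31×365 + 9×366 = 14609 days.
(2300 is not a leap year (divisible by 100 but not 400).)
January 2319: 31 − 5 = 26 days remain.
Then February 2319 (28), March (31): 28 + 31 = 59 days.
April 1–29, 2319: 29 days.
Residual: 114 days.
Total: 14723 days.
14723 mod 7 = 2, so 2 days before Tuesday is Sunday.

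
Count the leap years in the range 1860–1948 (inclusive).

Years divisible by 4: 1860, 1864, …, 1948 — 23 in all.
Of these, 1900 is divisible by 100 but not 400, so not leap.
Leap years: 23 − 1 = 22.

22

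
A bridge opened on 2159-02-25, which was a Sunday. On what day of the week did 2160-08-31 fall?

February 2159: 28 − 25 = 3 days remain (2159 is not a leap year, so February has 28 days).
Then 17 full months totalling 519 days.
August 1–31, 2160: 31 days.
Total: 3 + 519 + 31 = 553 days.
553 is a multiple of 7, so 2160-08-31 falls on the same weekday: Sunday.

Sunday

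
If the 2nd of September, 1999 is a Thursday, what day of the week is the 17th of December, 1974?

Tuesday

Count forward from the earlier date (December 17, 1974) to the later (September 2, 1999):
Day-of-year of December 17, 1974: 351.
Day-of-year of September 2, 1999: 245.
1974 has 365 days, so 365 − 351 = 14 days remain in 1974.
Full years 1975–1998: 18 common + 6 leap = 18×365 + 6×366 = 8766 days.
Total: 14 + 8766 + 245 = 9025 days.
9025 mod 7 = 2, so 2 days before Thursday is Tuesday.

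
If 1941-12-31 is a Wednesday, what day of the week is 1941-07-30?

Wednesday

Count forward from the earlier date (July 30, 1941) to the later (December 31, 1941):
July 1941: 31 − 30 = 1 day remains.
Then August (31), September (30), October (31), November (30): 31 + 30 + 31 + 30 = 122 days.
December 1–31, 1941: 31 days.
Total: 1 + 122 + 31 = 154 days.
154 is a multiple of 7, so 1941-07-30 falls on the same weekday: Wednesday.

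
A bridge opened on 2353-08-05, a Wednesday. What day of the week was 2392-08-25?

Day-of-year of August 5, 2353: 217.
Day-of-year of August 25, 2392: 238.
2353 has 365 days, so 365 − 217 = 148 days remain in 2353.
Full years 2354–2391: 29 common + 9 leap = 29×365 + 9×366 = 13879 days.
Total: 148 + 13879 + 238 = 14265 days.
14265 mod 7 = 6, so 6 days after Wednesday is Tuesday.

Tuesday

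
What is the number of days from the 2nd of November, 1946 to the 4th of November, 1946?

2

Within November 1946: 4 − 2 = 2 days.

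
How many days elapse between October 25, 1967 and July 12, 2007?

14505

Day-of-year of October 25, 1967: 298.
Day-of-year of July 12, 2007: 193.
1967 has 365 days, so 365 − 298 = 67 days remain in 1967.
Full years 1968–2006: 29 common + 10 leap = 29×365 + 10×366 = 14245 days.
Total: 67 + 14245 + 193 = 14505 days.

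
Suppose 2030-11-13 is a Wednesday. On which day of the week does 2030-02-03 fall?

Count forward from the earlier date (February 3, 2030) to the later (November 13, 2030):
February 2030: 28 − 3 = 25 days remain (2030 is not a leap year, so February has 28 days).
Then March (31), April (30), May (31), June (30), July (31), August (31), September (30), October (31): 31 + 30 + 31 + 30 + 31 + 31 + 30 + 31 = 245 days.
November 1–13, 2030: 13 days.
Total: 25 + 245 + 13 = 283 days.
283 mod 7 = 3, so 3 days before Wednesday is Sunday.

Sunday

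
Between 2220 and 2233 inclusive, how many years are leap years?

4

Years divisible by 4 in [2220, 2233]: 2220, 2224, 2228, 2232.
No century exceptions apply. Count: 4.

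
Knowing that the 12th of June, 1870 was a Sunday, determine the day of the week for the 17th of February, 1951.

Day-of-year of June 12, 1870: 163.
Day-of-year of February 17, 1951: 48.
1870 has 365 days, so 365 − 163 = 202 days remain in 1870.
Full years 1871–1950: 61 common + 19 leap = 61×365 + 19×366 = 29219 days.
Total: 202 + 29219 + 48 = 29469 days.
29469 mod 7 = 6, so 6 days after Sunday is Saturday.

Saturday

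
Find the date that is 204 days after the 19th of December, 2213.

the 11th of July, 2214

Count 204 days after December 19, 2213:
December 2213: 31 − 19 = 12 days remain.
Then January (31), February 2214 (28), March (31), April (30), May (31), June (30): 31 + 28 + 31 + 30 + 31 + 30 = 181 days.
July 1–11, 2214: 11 days.
Total: 12 + 181 + 11 = 204 days.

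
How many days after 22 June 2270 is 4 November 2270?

June 2270: 30 − 22 = 8 days remain.
Then July (31), August (31), September (30), October (31): 31 + 31 + 30 + 31 = 123 days.
November 1–4, 2270: 4 days.
Total: 8 + 123 + 4 = 135 days.

135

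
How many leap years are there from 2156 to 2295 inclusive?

34

Years divisible by 4: 2156, 2160, …, 2292 — 35 in all.
Of these, 2200 is divisible by 100 but not 400, so not leap.
Leap years: 35 − 1 = 34.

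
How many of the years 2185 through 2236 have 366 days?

12

Years divisible by 4: 2188, 2192, …, 2236 — 13 in all.
Of these, 2200 is divisible by 100 but not 400, so not leap.
Leap years: 13 − 1 = 12.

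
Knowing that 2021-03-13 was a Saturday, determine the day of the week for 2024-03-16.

Saturday

March 13, 2021 → March 13, 2022: 365 days.
March 13, 2022 → March 13, 2023: 365 days.
March 13, 2023 → March 13, 2024: 366 days (2024 is a leap year).
Within March 2024: 16 − 13 = 3 days.
Total: 1099 days.
1099 is a multiple of 7, so 2024-03-16 falls on the same weekday: Saturday.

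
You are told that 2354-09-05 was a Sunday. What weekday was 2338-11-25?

Count forward from the earlier date (November 25, 2338) to the later (September 5, 2354):
From November 25, 2338 to November 25, 2353: 15 years, of which 4 contain a Feb 29 — 11×365 + 4×366 = 5479 days.
November 2353: 30 − 25 = 5 days remain.
Then 9 full months totalling 274 days.
September 1–5, 2354: 5 days.
Residual: 284 days.
Total: 5763 days.
5763 mod 7 = 2, so 2 days before Sunday is Friday.

Friday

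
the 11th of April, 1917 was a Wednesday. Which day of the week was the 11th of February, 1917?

Sunday

Count forward from the earlier date (February 11, 1917) to the later (April 11, 1917):
February 1917: 28 − 11 = 17 days remain (1917 is not a leap year, so February has 28 days).
Then March (31): 31 days.
April 1–11, 1917: 11 days.
Total: 17 + 31 + 11 = 59 days.
59 mod 7 = 3, so 3 days before Wednesday is Sunday.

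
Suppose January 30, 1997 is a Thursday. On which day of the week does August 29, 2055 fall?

Day-of-year of January 30, 1997: 30.
Day-of-year of August 29, 2055: 241.
1997 has 365 days, so 365 − 30 = 335 days remain in 1997.
Full years 1998–2054: 43 common + 14 leap = 43×365 + 14×366 = 20819 days.
Total: 335 + 20819 + 241 = 21395 days.
21395 mod 7 = 3, so 3 days after Thursday is Sunday.

Sunday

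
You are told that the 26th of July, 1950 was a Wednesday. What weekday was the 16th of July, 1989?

From July 26, 1950 to July 26, 1988: 38 years, of which 10 contain a Feb 29 — 28×365 + 10×366 = 13880 days.
July 1988: 31 − 26 = 5 days remain.
Then 11 full months totalling 334 days.
July 1–16, 1989: 16 days.
Residual: 355 days.
Total: 14235 days.
14235 mod 7 = 4, so 4 days after Wednesday is Sunday.

Sunday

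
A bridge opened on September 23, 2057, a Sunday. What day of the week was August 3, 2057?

Friday

Count forward from the earlier date (August 3, 2057) to the later (September 23, 2057):
August 2057: 31 − 3 = 28 days remain.
September 1–23, 2057: 23 days.
Total: 28 + 23 = 51 days.
51 mod 7 = 2, so 2 days before Sunday is Friday.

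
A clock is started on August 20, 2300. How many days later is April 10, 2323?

8268

From August 20, 2300 to August 20, 2322: 22 years, of which 5 contain a Feb 29 — 17×365 + 5×366 = 8035 days.
August 2322: 31 − 20 = 11 days remain.
Then September (30), October (31), November (30), December (31), January (31), February 2323 (28), March (31): 30 + 31 + 30 + 31 + 31 + 28 + 31 = 212 days.
April 1–10, 2323: 10 days.
Residual: 233 days.
Total: 8268 days.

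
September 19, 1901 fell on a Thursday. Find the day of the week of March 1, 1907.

Friday

Day-of-year of September 19, 1901: 262.
Day-of-year of March 1, 1907: 60.
1901 has 365 days, so 365 − 262 = 103 days remain in 1901.
Full years: 1902: 365; 1903: 365; 1904: 366; 1905: 365; 1906: 365. Sum = 1826.
Total: 103 + 1826 + 60 = 1989 days.
1989 mod 7 = 1, so 1 day after Thursday is Friday.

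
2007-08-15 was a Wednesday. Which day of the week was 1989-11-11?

Count forward from the earlier date (November 11, 1989) to the later (August 15, 2007):
From November 11, 1989 to November 11, 2006: 17 years, of which 4 contain a Feb 29 — 13×365 + 4×366 = 6209 days.
(2000 is a leap year (divisible by 400).)
November 2006: 30 − 11 = 19 days remain.
Then December (31), January (31), February 2007 (28), March (31), April (30), May (31), June (30), July (31): 31 + 31 + 28 + 31 + 30 + 31 + 30 + 31 = 243 days.
August 1–15, 2007: 15 days.
Residual: 277 days.
Total: 6486 days.
6486 mod 7 = 4, so 4 days before Wednesday is Saturday.

Saturday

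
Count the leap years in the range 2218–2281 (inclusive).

16

Years divisible by 4: 2220, 2224, …, 2280 — 16 in all.
No century exceptions apply. Count: 16.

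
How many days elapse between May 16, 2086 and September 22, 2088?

860

May 2086: 31 − 16 = 15 days remain.
Then 27 full months totalling 823 days.
September 1–22, 2088: 22 days.
Total: 15 + 823 + 22 = 860 days.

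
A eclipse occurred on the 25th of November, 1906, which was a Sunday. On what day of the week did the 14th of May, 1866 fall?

Monday

Count forward from the earlier date (May 14, 1866) to the later (November 25, 1906):
From May 14, 1866 to May 14, 1906: 40 years, of which 9 contain a Feb 29 — 31×365 + 9×366 = 14609 days.
(1900 is not a leap year (divisible by 100 but not 400).)
May 1906: 31 − 14 = 17 days remain.
Then June (30), July (31), August (31), September (30), October (31): 30 + 31 + 31 + 30 + 31 = 153 days.
November 1–25, 1906: 25 days.
Residual: 195 days.
Total: 14804 days.
14804 mod 7 = 6, so 6 days before Sunday is Monday.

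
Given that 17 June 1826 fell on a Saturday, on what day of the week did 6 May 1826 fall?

Count forward from the earlier date (May 6, 1826) to the later (June 17, 1826):
May 1826: 31 − 6 = 25 days remain.
June 1–17, 1826: 17 days.
Total: 25 + 17 = 42 days.
42 is a multiple of 7, so 6 May 1826 falls on the same weekday: Saturday.

Saturday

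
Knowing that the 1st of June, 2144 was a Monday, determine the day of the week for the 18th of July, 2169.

From June 1, 2144 to June 1, 2169: 25 years, of which 6 contain a Feb 29 — 19×365 + 6×366 = 9131 days.
June 2169: 30 − 1 = 29 days remain.
July 1–18, 2169: 18 days.
Residual: 47 days.
Total: 9178 days.
9178 mod 7 = 1, so 1 day after Monday is Tuesday.

Tuesday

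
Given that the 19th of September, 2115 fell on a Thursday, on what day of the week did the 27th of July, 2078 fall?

Count forward from the earlier date (July 27, 2078) to the later (September 19, 2115):
Day-of-year of July 27, 2078: 208.
Day-of-year of September 19, 2115: 262.
2078 has 365 days, so 365 − 208 = 157 days remain in 2078.
Full years 2079–2114: 28 common + 8 leap = 28×365 + 8×366 = 13148 days.
Total: 157 + 13148 + 262 = 13567 days.
13567 mod 7 = 1, so 1 day before Thursday is Wednesday.

Wednesday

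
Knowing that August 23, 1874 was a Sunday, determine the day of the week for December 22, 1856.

Count forward from the earlier date (December 22, 1856) to the later (August 23, 1874):
From December 22, 1856 to December 22, 1873: 17 years, of which 4 contain a Feb 29 — 13×365 + 4×366 = 6209 days.
December 1873: 31 − 22 = 9 days remain.
Then January (31), February 1874 (28), March (31), April (30), May (31), June (30), July (31): 31 + 28 + 31 + 30 + 31 + 30 + 31 = 212 days.
August 1–23, 1874: 23 days.
Residual: 244 days.
Total: 6453 days.
6453 mod 7 = 6, so 6 days before Sunday is Monday.

Monday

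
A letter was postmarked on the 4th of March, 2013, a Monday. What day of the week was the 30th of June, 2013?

Sunday

March 2013: 31 − 4 = 27 days remain.
Then April (30), May (31): 30 + 31 = 61 days.
June 1–30, 2013: 30 days.
Total: 27 + 61 + 30 = 118 days.
118 mod 7 = 6, so 6 days after Monday is Sunday.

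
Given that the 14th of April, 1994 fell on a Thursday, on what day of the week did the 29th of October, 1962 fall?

Monday

Count forward from the earlier date (October 29, 1962) to the later (April 14, 1994):
From October 29, 1962 to October 29, 1993: 31 years, of which 8 contain a Feb 29 — 23×365 + 8×366 = 11323 days.
October 1993: 31 − 29 = 2 days remain.
Then November (30), December (31), January (31), February 1994 (28), March (31): 30 + 31 + 31 + 28 + 31 = 151 days.
April 1–14, 1994: 14 days.
Residual: 167 days.
Total: 11490 days.
11490 mod 7 = 3, so 3 days before Thursday is Monday.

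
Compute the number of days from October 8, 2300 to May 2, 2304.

October 8, 2300 → October 8, 2301: 365 days.
October 8, 2301 → October 8, 2302: 365 days.
October 8, 2302 → October 8, 2303: 365 days.
October 2303: 31 − 8 = 23 days remain.
Then November (30), December (31), January (31), February 2304 (29), March (31), April (30): 30 + 31 + 31 + 29 + 31 + 30 = 182 days.
May 1–2, 2304: 2 days.
Residual: 207 days.
Total: 1302 days.

1302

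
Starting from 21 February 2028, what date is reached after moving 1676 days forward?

23 September 2032

Count 1676 days after February 21, 2028:
February 21, 2028 → February 21, 2029: 366 days (2028 is a leap year).
February 21, 2029 → February 21, 2030: 365 days.
February 21, 2030 → February 21, 2031: 365 days.
February 21, 2031 → February 21, 2032: 365 days.
February 2032: 29 − 21 = 8 days remain (2032 is a leap year, so February has 29 days).
Then March (31), April (30), May (31), June (30), July (31), August (31): 31 + 30 + 31 + 30 + 31 + 31 = 184 days.
September 1–23, 2032: 23 days.
Residual: 215 days.
Total: 1676 days.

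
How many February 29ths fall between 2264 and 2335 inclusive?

Years divisible by 4: 2264, 2268, …, 2332 — 18 in all.
Of these, 2300 is divisible by 100 but not 400, so not leap.
Leap years: 18 − 1 = 17.

17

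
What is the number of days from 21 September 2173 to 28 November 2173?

September 2173: 30 − 21 = 9 days remain.
Then October (31): 31 days.
November 1–28, 2173: 28 days.
Total: 9 + 31 + 28 = 68 days.

68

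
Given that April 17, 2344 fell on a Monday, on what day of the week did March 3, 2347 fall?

Monday

Day-of-year of April 17, 2344: 108.
Day-of-year of March 3, 2347: 62.
2344 has 366 days, so 366 − 108 = 258 days remain in 2344.
Full years: 2345: 365; 2346: 365. Sum = 730.
Total: 258 + 730 + 62 = 1050 days.
1050 is a multiple of 7, so March 3, 2347 falls on the same weekday: Monday.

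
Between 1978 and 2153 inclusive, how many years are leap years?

Years divisible by 4: 1980, 1984, …, 2152 — 44 in all.
Of these, 2100 is divisible by 100 but not 400, so not leap.
2000 is divisible by 400, so still leap.
Leap years: 44 − 1 = 43.

43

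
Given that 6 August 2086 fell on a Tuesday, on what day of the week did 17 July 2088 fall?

August 2086: 31 − 6 = 25 days remain.
Then 22 full months totalling 669 days.
July 1–17, 2088: 17 days.
Total: 25 + 669 + 17 = 711 days.
711 mod 7 = 4, so 4 days after Tuesday is Saturday.

Saturday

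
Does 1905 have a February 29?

No

1905 is not a leap year.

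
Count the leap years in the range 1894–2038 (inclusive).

Years divisible by 4: 1896, 1900, …, 2036 — 36 in all.
Of these, 1900 is divisible by 100 but not 400, so not leap.
2000 is divisible by 400, so still leap.
Leap years: 36 − 1 = 35.

35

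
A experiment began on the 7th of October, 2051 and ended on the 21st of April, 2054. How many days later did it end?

927

October 7, 2051 → October 7, 2052: 366 days (2052 is a leap year).
October 7, 2052 → October 7, 2053: 365 days.
October 2053: 31 − 7 = 24 days remain.
Then November (30), December (31), January (31), February 2054 (28), March (31): 30 + 31 + 31 + 28 + 31 = 151 days.
April 1–21, 2054: 21 days.
Residual: 196 days.
Total: 927 days.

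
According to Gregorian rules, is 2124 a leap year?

2124 is a leap year.

Yes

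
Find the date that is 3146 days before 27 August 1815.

15 January 1807

Count 3146 days before August 27, 1815:
From January 15, 1807 to January 15, 1815: 8 years, of which 2 contain a Feb 29 — 6×365 + 2×366 = 2922 days.
January 1815: 31 − 15 = 16 days remain.
Then February 1815 (28), March (31), April (30), May (31), June (30), July (31): 28 + 31 + 30 + 31 + 30 + 31 = 181 days.
August 1–27, 1815: 27 days.
Residual: 224 days.
Total: 3146 days.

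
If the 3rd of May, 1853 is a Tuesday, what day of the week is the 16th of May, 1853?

Within May 1853: 16 − 3 = 13 days.
13 mod 7 = 6, so 6 days after Tuesday is Monday.

Monday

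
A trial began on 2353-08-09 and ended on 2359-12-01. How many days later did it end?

Day-of-year of August 9, 2353: 221.
Day-of-year of December 1, 2359: 335.
2353 has 365 days, so 365 − 221 = 144 days remain in 2353.
Full years: 2354: 365; 2355: 365; 2356: 366; 2357: 365; 2358: 365. Sum = 1826.
Total: 144 + 1826 + 335 = 2305 days.

2305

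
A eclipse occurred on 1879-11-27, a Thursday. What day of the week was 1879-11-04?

Count forward from the earlier date (November 4, 1879) to the later (November 27, 1879):
Within November 1879: 27 − 4 = 23 days.
23 mod 7 = 2, so 2 days before Thursday is Tuesday.

Tuesday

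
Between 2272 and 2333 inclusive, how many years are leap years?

Years divisible by 4: 2272, 2276, …, 2332 — 16 in all.
Of these, 2300 is divisible by 100 but not 400, so not leap.
Leap years: 16 − 1 = 15.

15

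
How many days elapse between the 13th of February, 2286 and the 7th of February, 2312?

9489

From February 13, 2286 to February 13, 2311: 25 years, of which 5 contain a Feb 29 — 20×365 + 5×366 = 9130 days.
(2300 is not a leap year (divisible by 100 but not 400).)
February 2311: 28 − 13 = 15 days remain (2311 is not a leap year, so February has 28 days).
Then 11 full months totalling 337 days.
February 1–7, 2312: 7 days (2312 is a leap year).
Residual: 359 days.
Total: 9489 days.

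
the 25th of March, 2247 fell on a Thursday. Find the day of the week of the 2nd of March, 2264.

Wednesday

Day-of-year of March 25, 2247: 84.
Day-of-year of March 2, 2264: 62.
2247 has 365 days, so 365 − 84 = 281 days remain in 2247.
Full years 2248–2263: 12 common + 4 leap = 12×365 + 4×366 = 5844 days.
Total: 281 + 5844 + 62 = 6187 days.
6187 mod 7 = 6, so 6 days after Thursday is Wednesday.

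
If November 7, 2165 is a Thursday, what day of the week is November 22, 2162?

Count forward from the earlier date (November 22, 2162) to the later (November 7, 2165):
Day-of-year of November 22, 2162: 326.
Day-of-year of November 7, 2165: 311.
2162 has 365 days, so 365 − 326 = 39 days remain in 2162.
Full years: 2163: 365; 2164: 366. Sum = 731.
Total: 39 + 731 + 311 = 1081 days.
1081 mod 7 = 3, so 3 days before Thursday is Monday.

Monday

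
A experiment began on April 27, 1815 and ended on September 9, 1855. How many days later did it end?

14745

Day-of-year of April 27, 1815: 117.
Day-of-year of September 9, 1855: 252.
1815 has 365 days, so 365 − 117 = 248 days remain in 1815.
Full years 1816–1854: 29 common + 10 leap = 29×365 + 10×366 = 14245 days.
Total: 248 + 14245 + 252 = 14745 days.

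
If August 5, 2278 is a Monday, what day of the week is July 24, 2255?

Count forward from the earlier date (July 24, 2255) to the later (August 5, 2278):
From July 24, 2255 to July 24, 2278: 23 years, of which 6 contain a Feb 29 — 17×365 + 6×366 = 8401 days.
July 2278: 31 − 24 = 7 days remain.
August 1–5, 2278: 5 days.
Residual: 12 days.
Total: 8413 days.
8413 mod 7 = 6, so 6 days before Monday is Tuesday.

Tuesday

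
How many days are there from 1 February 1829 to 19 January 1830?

352

Day-of-year of February 1, 1829: 32.
Day-of-year of January 19, 1830: 19.
1829 has 365 days, so 365 − 32 = 333 days remain in 1829.
Total: 333 + 19 = 352 days.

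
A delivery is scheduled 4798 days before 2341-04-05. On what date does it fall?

2328-02-15

Count 4798 days before April 5, 2341:
From February 15, 2328 to February 15, 2341: 13 years, of which 4 contain a Feb 29 — 9×365 + 4×366 = 4749 days.
February 2341: 28 − 15 = 13 days remain (2341 is not a leap year, so February has 28 days).
Then March (31): 31 days.
April 1–5, 2341: 5 days.
Residual: 49 days.
Total: 4798 days.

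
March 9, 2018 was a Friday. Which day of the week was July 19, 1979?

Thursday

Count forward from the earlier date (July 19, 1979) to the later (March 9, 2018):
Day-of-year of July 19, 1979: 200.
Day-of-year of March 9, 2018: 68.
1979 has 365 days, so 365 − 200 = 165 days remain in 1979.
Full years 1980–2017: 28 common + 10 leap = 28×365 + 10×366 = 13880 days.
Total: 165 + 13880 + 68 = 14113 days.
14113 mod 7 = 1, so 1 day before Friday is Thursday.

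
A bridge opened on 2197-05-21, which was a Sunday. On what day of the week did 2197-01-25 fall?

Wednesday

Count forward from the earlier date (January 25, 2197) to the later (May 21, 2197):
January 2197: 31 − 25 = 6 days remain.
Then February 2197 (28), March (31), April (30): 28 + 31 + 30 = 89 days.
May 1–21, 2197: 21 days.
Total: 6 + 89 + 21 = 116 days.
116 mod 7 = 4, so 4 days before Sunday is Wednesday.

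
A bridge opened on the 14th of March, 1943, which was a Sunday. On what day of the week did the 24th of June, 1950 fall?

Saturday

Day-of-year of March 14, 1943: 73.
Day-of-year of June 24, 1950: 175.
1943 has 365 days, so 365 − 73 = 292 days remain in 1943.
Full years: 1944: 366; 1945: 365; 1946: 365; 1947: 365; 1948: 366; 1949: 365. Sum = 2192.
Total: 292 + 2192 + 175 = 2659 days.
2659 mod 7 = 6, so 6 days after Sunday is Saturday.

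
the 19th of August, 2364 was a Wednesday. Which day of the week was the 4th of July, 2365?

August 2364: 31 − 19 = 12 days remain.
Then 10 full months totalling 303 days.
July 1–4, 2365: 4 days.
Total: 12 + 303 + 4 = 319 days.
319 mod 7 = 4, so 4 days after Wednesday is Sunday.

Sunday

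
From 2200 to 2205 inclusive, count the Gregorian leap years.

Years divisible by 4 in [2200, 2205]: 2200, 2204.
Of these, 2200 is divisible by 100 but not 400, so not leap.
Leap years: 2 − 1 = 1.

1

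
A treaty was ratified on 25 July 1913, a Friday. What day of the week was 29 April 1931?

Wednesday

From July 25, 1913 to July 25, 1930: 17 years, of which 4 contain a Feb 29 — 13×365 + 4×366 = 6209 days.
July 1930: 31 − 25 = 6 days remain.
Then August (31), September (30), October (31), November (30), December (31), January (31), February 1931 (28), March (31): 31 + 30 + 31 + 30 + 31 + 31 + 28 + 31 = 243 days.
April 1–29, 1931: 29 days.
Residual: 278 days.
Total: 6487 days.
6487 mod 7 = 5, so 5 days after Friday is Wednesday.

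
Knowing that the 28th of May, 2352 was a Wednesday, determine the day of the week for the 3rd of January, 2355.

Monday

May 28, 2352 → May 28, 2353: 365 days.
May 28, 2353 → May 28, 2354: 365 days.
May 2354: 31 − 28 = 3 days remain.
Then June (30), July (31), August (31), September (30), October (31), November (30), December (31): 30 + 31 + 31 + 30 + 31 + 30 + 31 = 214 days.
January 1–3, 2355: 3 days.
Residual: 220 days.
Total: 950 days.
950 mod 7 = 5, so 5 days after Wednesday is Monday.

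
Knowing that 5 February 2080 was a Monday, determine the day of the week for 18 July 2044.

Count forward from the earlier date (July 18, 2044) to the later (February 5, 2080):
From July 18, 2044 to July 18, 2079: 35 years, of which 8 contain a Feb 29 — 27×365 + 8×366 = 12783 days.
July 2079: 31 − 18 = 13 days remain.
Then August (31), September (30), October (31), November (30), December (31), January (31): 31 + 30 + 31 + 30 + 31 + 31 = 184 days.
February 1–5, 2080: 5 days (2080 is a leap year).
Residual: 202 days.
Total: 12985 days.
12985 is a multiple of 7, so 18 July 2044 falls on the same weekday: Monday.

Monday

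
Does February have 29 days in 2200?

2200 is not a leap year (divisible by 100 but not 400).

No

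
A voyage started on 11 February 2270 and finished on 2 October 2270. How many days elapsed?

February 2270: 28 − 11 = 17 days remain (2270 is not a leap year, so February has 28 days).
Then March (31), April (30), May (31), June (30), July (31), August (31), September (30): 31 + 30 + 31 + 30 + 31 + 31 + 30 = 214 days.
October 1–2, 2270: 2 days.
Total: 17 + 214 + 2 = 233 days.

233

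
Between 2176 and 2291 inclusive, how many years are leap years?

Years divisible by 4: 2176, 2180, …, 2288 — 29 in all.
Of these, 2200 is divisible by 100 but not 400, so not leap.
Leap years: 29 − 1 = 28.

28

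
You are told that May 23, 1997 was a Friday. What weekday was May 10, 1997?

Count forward from the earlier date (May 10, 1997) to the later (May 23, 1997):
Within May 1997: 23 − 10 = 13 days.
13 mod 7 = 6, so 6 days before Friday is Saturday.

Saturday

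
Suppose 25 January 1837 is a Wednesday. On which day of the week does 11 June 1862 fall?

Wednesday

From January 25, 1837 to January 25, 1862: 25 years, of which 6 contain a Feb 29 — 19×365 + 6×366 = 9131 days.
January 1862: 31 − 25 = 6 days remain.
Then February 1862 (28), March (31), April (30), May (31): 28 + 31 + 30 + 31 = 120 days.
June 1–11, 1862: 11 days.
Residual: 137 days.
Total: 9268 days.
9268 is a multiple of 7, so 11 June 1862 falls on the same weekday: Wednesday.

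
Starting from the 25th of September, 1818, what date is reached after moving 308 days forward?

the 30th of July, 1819

Count 308 days after September 25, 1818:
September 1818: 30 − 25 = 5 days remain.
Then 9 full months totalling 273 days.
July 1–30, 1819: 30 days.
Total: 5 + 273 + 30 = 308 days.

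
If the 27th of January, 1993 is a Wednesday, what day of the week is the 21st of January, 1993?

Count forward from the earlier date (January 21, 1993) to the later (January 27, 1993):
Within January 1993: 27 − 21 = 6 days.
6 mod 7 = 6, so 6 days before Wednesday is Thursday.

Thursday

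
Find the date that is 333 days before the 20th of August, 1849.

the 21st of September, 1848

Count 333 days before August 20, 1849:
September 1848: 30 − 21 = 9 days remain.
Then 10 full months totalling 304 days.
August 1–20, 1849: 20 days.
Total: 9 + 304 + 20 = 333 days.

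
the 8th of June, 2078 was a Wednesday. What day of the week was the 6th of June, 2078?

Monday

Count forward from the earlier date (June 6, 2078) to the later (June 8, 2078):
Within June 2078: 8 − 6 = 2 days.
2 mod 7 = 2, so 2 days before Wednesday is Monday.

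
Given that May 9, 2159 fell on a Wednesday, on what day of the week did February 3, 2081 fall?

Monday

Count forward from the earlier date (February 3, 2081) to the later (May 9, 2159):
Day-of-year of February 3, 2081: 34.
Day-of-year of May 9, 2159: 129.
2081 has 365 days, so 365 − 34 = 331 days remain in 2081.
Full years 2082–2158: 59 common + 18 leap = 59×365 + 18×366 = 28123 days.
Total: 331 + 28123 + 129 = 28583 days.
28583 mod 7 = 2, so 2 days before Wednesday is Monday.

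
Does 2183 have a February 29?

No

2183 is not a leap year.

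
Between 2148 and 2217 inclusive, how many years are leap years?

17

Years divisible by 4: 2148, 2152, …, 2216 — 18 in all.
Of these, 2200 is divisible by 100 but not 400, so not leap.
Leap years: 18 − 1 = 17.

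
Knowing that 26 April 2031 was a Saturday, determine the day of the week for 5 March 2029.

Monday

Count forward from the earlier date (March 5, 2029) to the later (April 26, 2031):
March 5, 2029 → March 5, 2030: 365 days.
March 5, 2030 → March 5, 2031: 365 days.
March 2031: 31 − 5 = 26 days remain.
April 1–26, 2031: 26 days.
Residual: 52 days.
Total: 782 days.
782 mod 7 = 5, so 5 days before Saturday is Monday.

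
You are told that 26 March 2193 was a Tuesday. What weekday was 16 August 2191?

Count forward from the earlier date (August 16, 2191) to the later (March 26, 2193):
Day-of-year of August 16, 2191: 228.
Day-of-year of March 26, 2193: 85.
2191 has 365 days, so 365 − 228 = 137 days remain in 2191.
Full years: 2192: 366. Sum = 366.
Total: 137 + 366 + 85 = 588 days.
588 is a multiple of 7, so 16 August 2191 falls on the same weekday: Tuesday.

Tuesday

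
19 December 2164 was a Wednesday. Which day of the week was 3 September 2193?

Tuesday

From December 19, 2164 to December 19, 2192: 28 years, of which 7 contain a Feb 29 — 21×365 + 7×366 = 10227 days.
December 2192: 31 − 19 = 12 days remain.
Then January (31), February 2193 (28), March (31), April (30), May (31), June (30), July (31), August (31): 31 + 28 + 31 + 30 + 31 + 30 + 31 + 31 = 243 days.
September 1–3, 2193: 3 days.
Residual: 258 days.
Total: 10485 days.
10485 mod 7 = 6, so 6 days after Wednesday is Tuesday.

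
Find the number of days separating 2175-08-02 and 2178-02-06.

919

Day-of-year of August 2, 2175: 214.
Day-of-year of February 6, 2178: 37.
2175 has 365 days, so 365 − 214 = 151 days remain in 2175.
Full years: 2176: 366; 2177: 365. Sum = 731.
Total: 151 + 731 + 37 = 919 days.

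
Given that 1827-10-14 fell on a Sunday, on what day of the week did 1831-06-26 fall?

Sunday

October 14, 1827 → October 14, 1828: 366 days (1828 is a leap year).
October 14, 1828 → October 14, 1829: 365 days.
October 14, 1829 → October 14, 1830: 365 days.
October 1830: 31 − 14 = 17 days remain.
Then November (30), December (31), January (31), February 1831 (28), March (31), April (30), May (31): 30 + 31 + 31 + 28 + 31 + 30 + 31 = 212 days.
June 1–26, 1831: 26 days.
Residual: 255 days.
Total: 1351 days.
1351 is a multiple of 7, so 1831-06-26 falls on the same weekday: Sunday.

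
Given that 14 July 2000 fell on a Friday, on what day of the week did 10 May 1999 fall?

Monday

Count forward from the earlier date (May 10, 1999) to the later (July 14, 2000):
May 10, 1999 → May 10, 2000: 366 days (2000 is a leap year (divisible by 400)).
May 2000: 31 − 10 = 21 days remain.
Then June (30): 30 days.
July 1–14, 2000: 14 days.
Residual: 65 days.
Total: 431 days.
431 mod 7 = 4, so 4 days before Friday is Monday.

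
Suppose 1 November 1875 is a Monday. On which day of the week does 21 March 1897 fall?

Sunday

From November 1, 1875 to November 1, 1896: 21 years, of which 6 contain a Feb 29 — 15×365 + 6×366 = 7671 days.
November 1896: 30 − 1 = 29 days remain.
Then December (31), January (31), February 1897 (28): 31 + 31 + 28 = 90 days.
March 1–21, 1897: 21 days.
Residual: 140 days.
Total: 7811 days.
7811 mod 7 = 6, so 6 days after Monday is Sunday.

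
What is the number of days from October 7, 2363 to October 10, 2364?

369

Day-of-year of October 7, 2363: 280.
Day-of-year of October 10, 2364: 284.
2363 has 365 days, so 365 − 280 = 85 days remain in 2363.
Total: 85 + 284 = 369 days.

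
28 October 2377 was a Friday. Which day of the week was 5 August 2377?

Count forward from the earlier date (August 5, 2377) to the later (October 28, 2377):
August 2377: 31 − 5 = 26 days remain.
Then September (30): 30 days.
October 1–28, 2377: 28 days.
Total: 26 + 30 + 28 = 84 days.
84 is a multiple of 7, so 5 August 2377 falls on the same weekday: Friday.

Friday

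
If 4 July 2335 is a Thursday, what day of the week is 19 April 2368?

Day-of-year of July 4, 2335: 185.
Day-of-year of April 19, 2368: 110.
2335 has 365 days, so 365 − 185 = 180 days remain in 2335.
Full years 2336–2367: 24 common + 8 leap = 24×365 + 8×366 = 11688 days.
Total: 180 + 11688 + 110 = 11978 days.
11978 mod 7 = 1, so 1 day after Thursday is Friday.

Friday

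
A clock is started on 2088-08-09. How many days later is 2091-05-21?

Day-of-year of August 9, 2088: 222.
Day-of-year of May 21, 2091: 141.
2088 has 366 days, so 366 − 222 = 144 days remain in 2088.
Full years: 2089: 365; 2090: 365. Sum = 730.
Total: 144 + 730 + 141 = 1015 days.

1015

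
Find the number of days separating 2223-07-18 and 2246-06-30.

8383

Day-of-year of July 18, 2223: 199.
Day-of-year of June 30, 2246: 181.
2223 has 365 days, so 365 − 199 = 166 days remain in 2223.
Full years 2224–2245: 16 common + 6 leap = 16×365 + 6×366 = 8036 days.
Total: 166 + 8036 + 181 = 8383 days.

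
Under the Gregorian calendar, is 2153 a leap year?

2153 is not a leap year.

No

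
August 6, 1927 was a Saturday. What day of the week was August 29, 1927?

Monday

Within August 1927: 29 − 6 = 23 days.
23 mod 7 = 2, so 2 days after Saturday is Monday.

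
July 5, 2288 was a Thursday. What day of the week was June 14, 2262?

Count forward from the earlier date (June 14, 2262) to the later (July 5, 2288):
From June 14, 2262 to June 14, 2288: 26 years, of which 7 contain a Feb 29 — 19×365 + 7×366 = 9497 days.
June 2288: 30 − 14 = 16 days remain.
July 1–5, 2288: 5 days.
Residual: 21 days.
Total: 9518 days.
9518 mod 7 = 5, so 5 days before Thursday is Saturday.

Saturday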